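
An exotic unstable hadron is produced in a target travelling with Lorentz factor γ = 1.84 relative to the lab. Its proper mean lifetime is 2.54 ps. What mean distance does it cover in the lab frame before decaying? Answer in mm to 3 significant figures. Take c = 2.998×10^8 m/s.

d ≈ 1.18 mm

β = √(1 − 1/γ²) = √(1 − 1/1.84²) = 0.83942
Dilated lifetime: Δt = γτ₀ = 1.84 × 2.54 ps = 4.6736 ps
d = vΔt = 0.83942c × 4.6736 ps = 2.5166×10^8 m/s × 4.6736×10^-12 s = 1.18 mm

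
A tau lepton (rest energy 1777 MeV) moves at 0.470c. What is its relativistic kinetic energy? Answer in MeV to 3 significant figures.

K ≈ 236 MeV

γ = 1/√(1 − 0.470²) = 1.1329
K = (γ − 1)m₀c² = (1.1329 − 1) × 1777 MeV = 0.13293 × 1777 MeV = 236 MeV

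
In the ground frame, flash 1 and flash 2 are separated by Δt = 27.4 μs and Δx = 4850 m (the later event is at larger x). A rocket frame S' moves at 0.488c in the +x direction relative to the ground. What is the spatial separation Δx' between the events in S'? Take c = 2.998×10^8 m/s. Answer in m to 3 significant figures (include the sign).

Δx' ≈ 964 m

γ = 1/√(1 − 0.488²) = 1.1457
Δx' = γ(Δx − vΔt) = 1.1457 × (4850 m − 0.488×(2.998×10^8 m/s)×27.4×10^-6 s)
= 1.1457 × (841.31 m) = 964 m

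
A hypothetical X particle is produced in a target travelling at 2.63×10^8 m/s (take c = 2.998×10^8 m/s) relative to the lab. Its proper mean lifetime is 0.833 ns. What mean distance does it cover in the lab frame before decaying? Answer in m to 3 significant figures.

β = v/c = 2.63×10^8 / 2.998×10^8 = 0.87725
γ = 1/√(1 − 0.87725²) = 2.0832
Dilated lifetime: Δt = γτ₀ = 2.0832 × 0.833 ns = 1.7353 ns
d = vΔt = 0.87725c × 1.7353 ns = 2.6300×10^8 m/s × 1.7353×10^-9 s = 0.456 m

d ≈ 0.456 m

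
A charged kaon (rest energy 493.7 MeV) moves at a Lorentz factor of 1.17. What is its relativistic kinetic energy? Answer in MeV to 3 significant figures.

γ = 1.17 (given)
K = (γ − 1)m₀c² = (1.17 − 1) × 493.7 MeV = 0.17000 × 493.7 MeV = 83.9 MeV

K ≈ 83.9 MeV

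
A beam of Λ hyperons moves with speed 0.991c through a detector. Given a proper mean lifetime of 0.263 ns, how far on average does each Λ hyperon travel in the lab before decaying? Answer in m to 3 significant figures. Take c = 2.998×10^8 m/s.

γ = 1/√(1 − 0.991²) = 7.4704
Dilated lifetime: Δt = γτ₀ = 7.4704 × 0.263 ns = 1.9647 ns
d = vΔt = 0.991c × 1.9647 ns = 2.9710×10^8 m/s × 1.9647×10^-9 s = 0.584 m

d ≈ 0.584 m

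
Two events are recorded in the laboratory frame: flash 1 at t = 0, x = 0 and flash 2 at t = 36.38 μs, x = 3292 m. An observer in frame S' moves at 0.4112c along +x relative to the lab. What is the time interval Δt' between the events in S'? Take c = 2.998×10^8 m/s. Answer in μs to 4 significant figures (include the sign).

γ = 1/√(1 − 0.4112²) = 1.09704
Δt' = γ(Δt − vΔx/c²) = 1.09704 × (36.38 μs − 0.4112×3292 m / (2.998×10^8 m/s))
= 1.09704 × (31.8648 μs) = 34.96 μs

Δt' ≈ 34.96 μs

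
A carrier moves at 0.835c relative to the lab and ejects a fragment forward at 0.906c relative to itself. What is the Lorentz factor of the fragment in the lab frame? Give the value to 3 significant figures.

u_lab = (0.906 + 0.835)/(1 + 0.906×0.835) = 1.741/1.75651 = 0.991170
γ = 1/√(1 − 0.991170²) = 7.54

γ ≈ 7.54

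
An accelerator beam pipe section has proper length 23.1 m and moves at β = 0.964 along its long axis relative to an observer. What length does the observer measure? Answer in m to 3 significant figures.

γ = 1/√(1 − 0.964²) = 3.7608
Length contraction: L = L₀/γ = 23.1/3.7608 = 6.14 m

L ≈ 6.14 m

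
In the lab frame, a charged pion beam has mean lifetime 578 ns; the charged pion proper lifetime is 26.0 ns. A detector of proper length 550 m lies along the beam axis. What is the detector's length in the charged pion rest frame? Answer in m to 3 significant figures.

Time dilation ⇒ γ = Δt/τ₀ = 578/26.0 = 22.231
Length contraction: L = L₀/γ = 550/22.231 = 24.7 m

L ≈ 24.7 m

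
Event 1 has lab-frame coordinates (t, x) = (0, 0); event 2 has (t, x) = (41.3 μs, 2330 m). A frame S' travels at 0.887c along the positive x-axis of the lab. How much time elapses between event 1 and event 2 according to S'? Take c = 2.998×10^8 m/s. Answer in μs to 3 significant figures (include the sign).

γ = 1/√(1 − 0.887²) = 2.1656
Δt' = γ(Δt − vΔx/c²) = 2.1656 × (41.3 μs − 0.887×2330 m / (2.998×10^8 m/s))
= 2.1656 × (34.406 μs) = 74.5 μs

Δt' ≈ 74.5 μs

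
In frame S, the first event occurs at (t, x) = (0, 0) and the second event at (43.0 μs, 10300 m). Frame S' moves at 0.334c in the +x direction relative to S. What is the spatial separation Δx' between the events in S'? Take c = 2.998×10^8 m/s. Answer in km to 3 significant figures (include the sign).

γ = 1/√(1 − 0.334²) = 1.0609
Δx' = γ(Δx − vΔt) = 1.0609 × (10300 m − 0.334×(2.998×10^8 m/s)×43.0×10^-6 s)
= 1.0609 × (5994.3 m) = 6.36 km

Δx' ≈ 6.36 km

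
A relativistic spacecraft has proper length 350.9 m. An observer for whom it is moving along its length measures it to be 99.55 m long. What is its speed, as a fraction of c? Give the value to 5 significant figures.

β ≈ 0.95891

γ = L₀/L = 350.9/99.55 = 3.524862
β = √(1 − 1/γ²) = 0.95891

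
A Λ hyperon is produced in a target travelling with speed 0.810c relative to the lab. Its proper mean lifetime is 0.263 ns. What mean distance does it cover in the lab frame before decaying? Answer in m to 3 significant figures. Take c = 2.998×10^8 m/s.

d ≈ 0.109 m

γ = 1/√(1 − 0.810²) = 1.7052
Dilated lifetime: Δt = γτ₀ = 1.7052 × 0.263 ns = 0.44848 ns
d = vΔt = 0.810c × 0.44848 ns = 2.4284×10^8 m/s × 4.4848×10^-10 s = 0.109 m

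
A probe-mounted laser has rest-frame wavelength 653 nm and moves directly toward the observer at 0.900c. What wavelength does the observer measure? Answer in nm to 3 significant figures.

λ_obs ≈ 150 nm

Relativistic Doppler: λ_obs = λ_src √((1−β)/(1+β))
= 653 × √(0.10000/1.9000) = 653 × 0.22942 = 150 nm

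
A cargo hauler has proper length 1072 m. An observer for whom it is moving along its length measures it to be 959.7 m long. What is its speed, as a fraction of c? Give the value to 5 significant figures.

γ = L₀/L = 1072/959.7 = 1.117016
β = √(1 − 1/γ²) = 0.44558

β ≈ 0.44558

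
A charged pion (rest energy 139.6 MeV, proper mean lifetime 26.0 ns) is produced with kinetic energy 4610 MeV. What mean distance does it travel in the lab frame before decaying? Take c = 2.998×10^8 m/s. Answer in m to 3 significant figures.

d ≈ 265 m

γ = 1 + K/(m₀c²) = 1 + 4610/139.6 = 34.023
β = √(1 − 1/γ²) = 0.99957
Dilated lifetime: γτ₀ = 34.023 × 26.0 ns = 884.60 ns
d = βc·γτ₀ = 0.99957 × (2.998×10^8 m/s) × 8.8460×10^-7 s = 265 m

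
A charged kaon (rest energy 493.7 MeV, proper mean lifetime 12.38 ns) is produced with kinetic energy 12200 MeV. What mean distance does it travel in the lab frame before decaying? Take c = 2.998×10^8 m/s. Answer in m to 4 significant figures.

d ≈ 95.36 m

γ = 1 + K/(m₀c²) = 1 + 12200/493.7 = 25.7114
β = √(1 − 1/γ²) = 0.999243
Dilated lifetime: γτ₀ = 25.7114 × 12.38 ns = 318.307 ns
d = βc·γτ₀ = 0.999243 × (2.998×10^8 m/s) × 3.18307×10^-7 s = 95.36 m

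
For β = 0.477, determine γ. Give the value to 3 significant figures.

γ = 1/√(1 − β²) = 1/√(1 − 0.477²) = 1/√(0.77247) = 1.14

γ ≈ 1.14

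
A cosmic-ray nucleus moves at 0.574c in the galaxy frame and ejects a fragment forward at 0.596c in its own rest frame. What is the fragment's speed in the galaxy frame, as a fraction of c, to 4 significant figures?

u ≈ 0.8718c

Compose boost 2: (0.596 + 0.574)/(1 + 0.596×0.574) = 1.170/1.34210 = 0.8718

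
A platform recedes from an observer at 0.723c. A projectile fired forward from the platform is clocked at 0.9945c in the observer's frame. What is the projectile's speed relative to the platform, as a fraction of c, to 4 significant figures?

u' ≈ 0.9663c

Inverse velocity addition: u' = (u − v)/(1 − uv/c²)
= (0.9945 − 0.723)/(1 − 0.9945×0.723) = 0.2715/0.280976 = 0.9663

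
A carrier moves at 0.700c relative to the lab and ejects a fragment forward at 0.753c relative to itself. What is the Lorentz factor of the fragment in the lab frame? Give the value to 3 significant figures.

u_lab = (0.753 + 0.700)/(1 + 0.753×0.700) = 1.453/1.52710 = 0.951477
γ = 1/√(1 − 0.951477²) = 3.25

γ ≈ 3.25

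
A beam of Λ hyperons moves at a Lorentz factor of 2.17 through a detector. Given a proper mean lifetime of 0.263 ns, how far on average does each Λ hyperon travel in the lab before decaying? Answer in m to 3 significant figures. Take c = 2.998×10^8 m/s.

d ≈ 0.152 m

β = √(1 − 1/γ²) = √(1 − 1/2.17²) = 0.88749
Dilated lifetime: Δt = γτ₀ = 2.17 × 0.263 ns = 0.57071 ns
d = vΔt = 0.88749c × 0.57071 ns = 2.6607×10^8 m/s × 5.7071×10^-10 s = 0.152 m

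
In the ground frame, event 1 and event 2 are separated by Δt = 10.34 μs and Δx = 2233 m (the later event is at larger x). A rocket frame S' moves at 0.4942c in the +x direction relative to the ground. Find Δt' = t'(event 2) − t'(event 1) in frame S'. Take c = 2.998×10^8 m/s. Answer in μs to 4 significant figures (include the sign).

γ = 1/√(1 − 0.4942²) = 1.15029
Δt' = γ(Δt − vΔx/c²) = 1.15029 × (10.34 μs − 0.4942×2233 m / (2.998×10^8 m/s))
= 1.15029 × (6.65905 μs) = 7.660 μs

Δt' ≈ 7.660 μs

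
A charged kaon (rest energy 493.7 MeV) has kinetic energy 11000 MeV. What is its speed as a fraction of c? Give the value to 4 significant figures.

γ = 1 + K/(m₀c²) = 1 + 11000/493.7 = 23.2807
β = √(1 − 1/γ²) = 0.9991

β ≈ 0.9991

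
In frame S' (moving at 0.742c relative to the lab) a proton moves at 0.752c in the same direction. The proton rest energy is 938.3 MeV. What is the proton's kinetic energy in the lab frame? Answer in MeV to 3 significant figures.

u_lab = (0.752 + 0.742)/(1 + 0.752×0.742) = 0.958932
γ = 1/√(1 − 0.958932²) = 3.5256
K = (γ − 1)m₀c² = (3.5256 − 1) × 938.3 = 2.5256 × 938.3 = 2370 MeV

K ≈ 2370 MeV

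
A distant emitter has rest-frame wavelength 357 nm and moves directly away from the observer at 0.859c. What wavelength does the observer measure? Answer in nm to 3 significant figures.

Relativistic Doppler: λ_obs = λ_src √((1+β)/(1−β))
= 357 × √(1.8590/0.14100) = 357 × 3.6310 = 1300 nm

λ_obs ≈ 1300 nm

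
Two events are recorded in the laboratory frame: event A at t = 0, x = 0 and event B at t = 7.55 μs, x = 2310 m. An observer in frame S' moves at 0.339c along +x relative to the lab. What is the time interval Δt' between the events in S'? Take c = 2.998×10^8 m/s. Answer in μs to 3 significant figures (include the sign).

Δt' ≈ 5.25 μs

γ = 1/√(1 − 0.339²) = 1.0629
Δt' = γ(Δt − vΔx/c²) = 1.0629 × (7.55 μs − 0.339×2310 m / (2.998×10^8 m/s))
= 1.0629 × (4.9380 μs) = 5.25 μs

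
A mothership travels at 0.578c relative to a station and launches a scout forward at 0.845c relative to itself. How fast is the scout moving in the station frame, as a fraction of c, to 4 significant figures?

u ≈ 0.9561c

Compose boost 2: (0.845 + 0.578)/(1 + 0.845×0.578) = 1.423/1.48841 = 0.9561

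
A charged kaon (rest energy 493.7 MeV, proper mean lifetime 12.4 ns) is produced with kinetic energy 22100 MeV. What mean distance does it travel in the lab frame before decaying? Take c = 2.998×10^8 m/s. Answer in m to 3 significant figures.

d ≈ 170 m

γ = 1 + K/(m₀c²) = 1 + 22100/493.7 = 45.764
β = √(1 − 1/γ²) = 0.99976
Dilated lifetime: γτ₀ = 45.764 × 12.4 ns = 567.47 ns
d = βc·γτ₀ = 0.99976 × (2.998×10^8 m/s) × 5.6747×10^-7 s = 170 m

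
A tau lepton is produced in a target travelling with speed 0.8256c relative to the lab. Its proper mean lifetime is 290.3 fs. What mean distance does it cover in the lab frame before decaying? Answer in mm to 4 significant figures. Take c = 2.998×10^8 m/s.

d ≈ 0.1273 mm

γ = 1/√(1 − 0.8256²) = 1.77225
Dilated lifetime: Δt = γτ₀ = 1.77225 × 290.3 fs = 514.483 fs
d = vΔt = 0.8256c × 514.483 fs = 2.47515×10^8 m/s × 5.14483×10^-13 s = 0.1273 mm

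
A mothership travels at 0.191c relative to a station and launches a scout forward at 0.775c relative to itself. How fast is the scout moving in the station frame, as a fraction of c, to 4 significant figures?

Compose boost 2: (0.775 + 0.191)/(1 + 0.775×0.191) = 0.9660/1.14803 = 0.8414

u ≈ 0.8414c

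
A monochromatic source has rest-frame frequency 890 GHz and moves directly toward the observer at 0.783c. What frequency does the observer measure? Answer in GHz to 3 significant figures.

f_obs ≈ 2550 GHz

Relativistic Doppler: f_obs = f_src √((1+β)/(1−β))
= 890 × √(1.7830/0.21700) = 890 × 2.8665 = 2550 GHz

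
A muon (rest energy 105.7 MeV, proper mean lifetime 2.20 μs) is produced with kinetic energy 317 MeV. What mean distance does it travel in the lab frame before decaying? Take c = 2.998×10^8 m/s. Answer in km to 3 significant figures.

d ≈ 2.55 km

γ = 1 + K/(m₀c²) = 1 + 317/105.7 = 3.9991
β = √(1 − 1/γ²) = 0.96823
Dilated lifetime: γτ₀ = 3.9991 × 2.20 μs = 8.7979 μs
d = βc·γτ₀ = 0.96823 × (2.998×10^8 m/s) × 8.7979×10^-6 s = 2.55 km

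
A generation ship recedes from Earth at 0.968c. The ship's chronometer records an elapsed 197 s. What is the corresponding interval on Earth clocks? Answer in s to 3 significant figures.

Δt ≈ 785 s

γ = 1/√(1 − 0.968²) = 3.9849
Time dilation: Δt = γτ₀ = 3.9849 × 197 s = 785 s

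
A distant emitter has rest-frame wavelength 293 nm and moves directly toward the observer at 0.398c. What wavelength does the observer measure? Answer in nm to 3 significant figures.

λ_obs ≈ 192 nm

Relativistic Doppler: λ_obs = λ_src √((1−β)/(1+β))
= 293 × √(0.60200/1.3980) = 293 × 0.65621 = 192 nm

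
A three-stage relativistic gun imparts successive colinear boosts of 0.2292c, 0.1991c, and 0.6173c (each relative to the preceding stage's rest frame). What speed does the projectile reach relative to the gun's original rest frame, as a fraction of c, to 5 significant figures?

Compose boost 2: (0.1991 + 0.2292)/(1 + 0.1991×0.2292) = 0.42830/1.045634 = 0.4096081
Compose boost 3: (0.6173 + 0.4096081)/(1 + 0.6173×0.4096081) = 1.026908/1.252851 = 0.81966

u ≈ 0.81966c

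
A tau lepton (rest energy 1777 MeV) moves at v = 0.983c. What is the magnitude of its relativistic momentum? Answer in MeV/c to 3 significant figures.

γ = 1/√(1 − 0.983²) = 5.4465
p = γβm₀c = 5.4465 × 0.983 × 1777 MeV/c = 9510 MeV/c

p ≈ 9510 MeV/c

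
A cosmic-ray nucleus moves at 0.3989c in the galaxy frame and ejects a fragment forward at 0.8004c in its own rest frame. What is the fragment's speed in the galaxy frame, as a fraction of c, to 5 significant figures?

Compose boost 2: (0.8004 + 0.3989)/(1 + 0.8004×0.3989) = 1.1993/1.319280 = 0.90906

u ≈ 0.90906c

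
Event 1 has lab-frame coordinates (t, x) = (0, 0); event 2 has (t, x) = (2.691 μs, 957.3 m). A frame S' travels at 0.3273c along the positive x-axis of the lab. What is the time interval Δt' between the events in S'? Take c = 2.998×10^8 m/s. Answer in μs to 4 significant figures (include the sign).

γ = 1/√(1 − 0.3273²) = 1.05829
Δt' = γ(Δt − vΔx/c²) = 1.05829 × (2.691 μs − 0.3273×957.3 m / (2.998×10^8 m/s))
= 1.05829 × (1.64589 μs) = 1.742 μs

Δt' ≈ 1.742 μs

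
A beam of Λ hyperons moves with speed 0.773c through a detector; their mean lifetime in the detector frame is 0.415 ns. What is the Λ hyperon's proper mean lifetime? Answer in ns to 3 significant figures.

γ = 1/√(1 − 0.773²) = 1.5763
Proper time: τ₀ = Δt/γ = 0.415/1.5763 = 0.263 ns

τ₀ ≈ 0.263 ns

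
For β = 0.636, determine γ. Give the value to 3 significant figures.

γ = 1/√(1 − β²) = 1/√(1 − 0.636²) = 1/√(0.59550) = 1.30

γ ≈ 1.30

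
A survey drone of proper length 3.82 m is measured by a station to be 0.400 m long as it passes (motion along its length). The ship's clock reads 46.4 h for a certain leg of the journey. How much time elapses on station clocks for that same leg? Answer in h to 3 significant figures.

Δt ≈ 443 h

Length contraction ⇒ γ = L₀/L = 3.82/0.400 = 9.5500
Time dilation: Δt = γτ₀ = 9.5500 × 46.4 h = 443 h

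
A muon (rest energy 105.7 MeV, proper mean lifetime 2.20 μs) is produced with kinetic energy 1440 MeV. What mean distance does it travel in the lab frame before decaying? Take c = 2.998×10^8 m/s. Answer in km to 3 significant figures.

γ = 1 + K/(m₀c²) = 1 + 1440/105.7 = 14.623
β = √(1 − 1/γ²) = 0.99766
Dilated lifetime: γτ₀ = 14.623 × 2.20 μs = 32.172 μs
d = βc·γτ₀ = 0.99766 × (2.998×10^8 m/s) × 3.2172×10^-5 s = 9.62 km

d ≈ 9.62 km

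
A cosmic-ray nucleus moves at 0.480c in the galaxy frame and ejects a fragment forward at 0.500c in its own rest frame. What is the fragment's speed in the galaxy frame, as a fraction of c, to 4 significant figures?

u ≈ 0.7903c

Compose boost 2: (0.500 + 0.480)/(1 + 0.500×0.480) = 0.9800/1.24000 = 0.7903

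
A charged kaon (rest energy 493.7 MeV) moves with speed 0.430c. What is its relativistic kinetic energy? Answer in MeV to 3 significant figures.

K ≈ 53.1 MeV

γ = 1/√(1 − 0.430²) = 1.1076
K = (γ − 1)m₀c² = (1.1076 − 1) × 493.7 MeV = 0.10763 × 493.7 MeV = 53.1 MeV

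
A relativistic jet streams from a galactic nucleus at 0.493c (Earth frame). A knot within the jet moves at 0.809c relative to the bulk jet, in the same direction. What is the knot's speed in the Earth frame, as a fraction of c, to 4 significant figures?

Relativistic velocity addition: u = (u' + v)/(1 + u'v/c²)
= (0.809 + 0.493)/(1 + 0.809×0.493) = 1.302/1.39884 = 0.9308

u ≈ 0.9308c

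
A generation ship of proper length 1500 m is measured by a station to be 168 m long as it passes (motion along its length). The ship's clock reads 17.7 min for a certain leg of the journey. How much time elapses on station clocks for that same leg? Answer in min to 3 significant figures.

Δt ≈ 158 min

Length contraction ⇒ γ = L₀/L = 1500/168 = 8.9286
Time dilation: Δt = γτ₀ = 8.9286 × 17.7 min = 158 min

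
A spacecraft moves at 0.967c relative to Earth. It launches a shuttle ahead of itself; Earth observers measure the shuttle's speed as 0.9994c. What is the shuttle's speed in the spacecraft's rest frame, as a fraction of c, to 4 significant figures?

Inverse velocity addition: u' = (u − v)/(1 − uv/c²)
= (0.9994 − 0.967)/(1 − 0.9994×0.967) = 0.03240/0.0335802 = 0.9649

u' ≈ 0.9649c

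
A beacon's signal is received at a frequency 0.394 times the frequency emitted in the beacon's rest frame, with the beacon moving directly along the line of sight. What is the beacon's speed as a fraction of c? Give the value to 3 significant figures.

β ≈ 0.731

f_obs/f_src = √((1−β)/(1+β)) = 0.394  ⇒  (1−β)/(1+β) = 0.15524
β = |1 − D²|/(1 + D²) = |1 − 0.15524|/(1 + 0.15524) = 0.731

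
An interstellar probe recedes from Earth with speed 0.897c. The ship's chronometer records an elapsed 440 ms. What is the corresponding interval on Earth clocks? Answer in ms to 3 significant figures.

Δt ≈ 995 ms

γ = 1/√(1 − 0.897²) = 2.2623
Time dilation: Δt = γτ₀ = 2.2623 × 440 ms = 995 ms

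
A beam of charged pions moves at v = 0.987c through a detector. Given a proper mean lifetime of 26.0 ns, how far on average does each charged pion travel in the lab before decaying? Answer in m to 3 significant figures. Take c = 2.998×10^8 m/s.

γ = 1/√(1 − 0.987²) = 6.2220
Dilated lifetime: Δt = γτ₀ = 6.2220 × 26.0 ns = 161.77 ns
d = vΔt = 0.987c × 161.77 ns = 2.9590×10^8 m/s × 1.6177×10^-7 s = 47.9 m

d ≈ 47.9 m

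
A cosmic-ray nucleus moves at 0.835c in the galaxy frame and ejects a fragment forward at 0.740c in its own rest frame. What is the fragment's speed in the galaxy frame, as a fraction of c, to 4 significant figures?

u ≈ 0.9735c

Compose boost 2: (0.740 + 0.835)/(1 + 0.740×0.835) = 1.575/1.61790 = 0.9735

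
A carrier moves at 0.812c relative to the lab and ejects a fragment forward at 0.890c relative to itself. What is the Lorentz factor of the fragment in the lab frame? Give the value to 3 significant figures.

γ ≈ 6.47

u_lab = (0.890 + 0.812)/(1 + 0.890×0.812) = 1.702/1.72268 = 0.987995
γ = 1/√(1 − 0.987995²) = 6.47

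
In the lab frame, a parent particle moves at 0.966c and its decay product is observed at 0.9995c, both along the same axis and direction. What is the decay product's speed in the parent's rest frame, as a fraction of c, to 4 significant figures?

u' ≈ 0.9715c

Inverse velocity addition: u' = (u − v)/(1 − uv/c²)
= (0.9995 − 0.966)/(1 − 0.9995×0.966) = 0.03350/0.0344830 = 0.9715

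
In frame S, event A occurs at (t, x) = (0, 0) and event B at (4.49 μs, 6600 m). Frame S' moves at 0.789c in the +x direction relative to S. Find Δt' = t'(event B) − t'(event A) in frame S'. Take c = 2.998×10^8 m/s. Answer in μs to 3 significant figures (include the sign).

γ = 1/√(1 − 0.789²) = 1.6276
Δt' = γ(Δt − vΔx/c²) = 1.6276 × (4.49 μs − 0.789×6600 m / (2.998×10^8 m/s))
= 1.6276 × (-12.880 μs) = -21.0 μs

Δt' ≈ -21.0 μs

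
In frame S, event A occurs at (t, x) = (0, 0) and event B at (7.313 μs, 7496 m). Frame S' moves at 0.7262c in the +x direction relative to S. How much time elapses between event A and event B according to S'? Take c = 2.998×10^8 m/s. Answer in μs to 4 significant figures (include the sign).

Δt' ≈ -15.77 μs

γ = 1/√(1 − 0.7262²) = 1.45458
Δt' = γ(Δt − vΔx/c²) = 1.45458 × (7.313 μs − 0.7262×7496 m / (2.998×10^8 m/s))
= 1.45458 × (-10.8444 μs) = -15.77 μs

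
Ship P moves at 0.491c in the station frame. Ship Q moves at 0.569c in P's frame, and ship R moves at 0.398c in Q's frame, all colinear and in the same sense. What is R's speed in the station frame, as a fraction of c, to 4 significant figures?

u ≈ 0.9224c

Compose boost 2: (0.569 + 0.491)/(1 + 0.569×0.491) = 1.060/1.27938 = 0.828527
Compose boost 3: (0.398 + 0.828527)/(1 + 0.398×0.828527) = 1.22653/1.32975 = 0.9224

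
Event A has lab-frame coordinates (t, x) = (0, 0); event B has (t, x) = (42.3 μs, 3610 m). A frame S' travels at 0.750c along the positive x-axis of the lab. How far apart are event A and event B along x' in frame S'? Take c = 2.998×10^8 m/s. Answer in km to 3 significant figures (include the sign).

γ = 1/√(1 − 0.750²) = 1.5119
Δx' = γ(Δx − vΔt) = 1.5119 × (3610 m − 0.750×(2.998×10^8 m/s)×42.3×10^-6 s)
= 1.5119 × (-5901.2 m) = -8.92 km

Δx' ≈ -8.92 km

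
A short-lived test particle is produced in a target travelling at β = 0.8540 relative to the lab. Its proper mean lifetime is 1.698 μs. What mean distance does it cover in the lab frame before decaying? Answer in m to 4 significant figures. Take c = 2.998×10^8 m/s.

d ≈ 835.6 m

γ = 1/√(1 − 0.8540²) = 1.92207
Dilated lifetime: Δt = γτ₀ = 1.92207 × 1.698 μs = 3.26367 μs
d = vΔt = 0.8540c × 3.26367 μs = 2.56029×10^8 m/s × 3.26367×10^-6 s = 835.6 m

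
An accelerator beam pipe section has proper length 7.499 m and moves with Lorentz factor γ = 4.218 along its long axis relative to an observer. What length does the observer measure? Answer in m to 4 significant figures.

L ≈ 1.778 m

γ = 4.218 (given)
Length contraction: L = L₀/γ = 7.499/4.218 = 1.778 m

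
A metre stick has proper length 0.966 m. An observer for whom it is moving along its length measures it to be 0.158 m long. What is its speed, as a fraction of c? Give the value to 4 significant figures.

β ≈ 0.9865

γ = L₀/L = 0.966/0.158 = 6.11392
β = √(1 − 1/γ²) = 0.9865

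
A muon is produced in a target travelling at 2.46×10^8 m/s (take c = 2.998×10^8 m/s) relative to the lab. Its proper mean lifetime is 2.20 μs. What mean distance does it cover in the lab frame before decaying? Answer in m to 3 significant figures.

d ≈ 947 m

β = v/c = 2.46×10^8 / 2.998×10^8 = 0.82055
γ = 1/√(1 − 0.82055²) = 1.7495
Dilated lifetime: Δt = γτ₀ = 1.7495 × 2.20 μs = 3.8490 μs
d = vΔt = 0.82055c × 3.8490 μs = 2.4600×10^8 m/s × 3.8490×10^-6 s = 947 m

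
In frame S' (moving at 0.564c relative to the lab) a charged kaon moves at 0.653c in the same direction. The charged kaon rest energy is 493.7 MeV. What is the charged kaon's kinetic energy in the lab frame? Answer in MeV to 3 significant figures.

u_lab = (0.653 + 0.564)/(1 + 0.653×0.564) = 0.889430
γ = 1/√(1 − 0.889430²) = 2.1878
K = (γ − 1)m₀c² = (2.1878 − 1) × 493.7 = 1.1878 × 493.7 = 586 MeV

K ≈ 586 MeV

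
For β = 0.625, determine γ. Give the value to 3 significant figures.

γ = 1/√(1 − β²) = 1/√(1 − 0.625²) = 1/√(0.60938) = 1.28

γ ≈ 1.28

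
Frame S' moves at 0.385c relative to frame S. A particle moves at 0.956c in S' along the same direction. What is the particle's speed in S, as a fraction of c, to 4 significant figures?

u ≈ 0.9802c

Relativistic velocity addition: u = (u' + v)/(1 + u'v/c²)
= (0.956 + 0.385)/(1 + 0.956×0.385) = 1.341/1.36806 = 0.9802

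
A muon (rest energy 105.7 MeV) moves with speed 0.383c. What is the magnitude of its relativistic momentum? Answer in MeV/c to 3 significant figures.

p ≈ 43.8 MeV/c

γ = 1/√(1 − 0.383²) = 1.0825
p = γβm₀c = 1.0825 × 0.383 × 105.7 MeV/c = 43.8 MeV/c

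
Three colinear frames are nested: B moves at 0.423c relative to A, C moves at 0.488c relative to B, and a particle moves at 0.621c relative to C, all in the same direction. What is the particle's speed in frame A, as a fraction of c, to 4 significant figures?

Compose boost 2: (0.488 + 0.423)/(1 + 0.488×0.423) = 0.9110/1.20642 = 0.755124
Compose boost 3: (0.621 + 0.755124)/(1 + 0.621×0.755124) = 1.37612/1.46893 = 0.9368

u ≈ 0.9368c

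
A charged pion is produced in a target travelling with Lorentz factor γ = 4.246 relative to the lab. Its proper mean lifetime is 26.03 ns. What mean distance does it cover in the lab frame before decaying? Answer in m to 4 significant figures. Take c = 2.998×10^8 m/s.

d ≈ 32.20 m

β = √(1 − 1/γ²) = √(1 − 1/4.246²) = 0.971871
Dilated lifetime: Δt = γτ₀ = 4.246 × 26.03 ns = 110.523 ns
d = vΔt = 0.971871c × 110.523 ns = 2.91367×10^8 m/s × 1.10523×10^-7 s = 32.20 m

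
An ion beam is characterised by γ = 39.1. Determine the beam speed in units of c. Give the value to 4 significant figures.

β ≈ 0.9997

β = √(1 − 1/γ²) = √(1 − 1/39.1²) = √(0.999346) = 0.9997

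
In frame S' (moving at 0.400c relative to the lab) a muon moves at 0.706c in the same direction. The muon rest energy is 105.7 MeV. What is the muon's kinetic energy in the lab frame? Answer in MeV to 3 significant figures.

K ≈ 103 MeV

u_lab = (0.706 + 0.400)/(1 + 0.706×0.400) = 0.862445
γ = 1/√(1 − 0.862445²) = 1.9757
K = (γ − 1)m₀c² = (1.9757 − 1) × 105.7 = 0.97570 × 105.7 = 103 MeV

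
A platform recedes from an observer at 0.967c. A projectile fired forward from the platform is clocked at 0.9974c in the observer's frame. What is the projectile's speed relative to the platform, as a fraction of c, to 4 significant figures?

Inverse velocity addition: u' = (u − v)/(1 − uv/c²)
= (0.9974 − 0.967)/(1 − 0.9974×0.967) = 0.03040/0.0355142 = 0.8560

u' ≈ 0.8560c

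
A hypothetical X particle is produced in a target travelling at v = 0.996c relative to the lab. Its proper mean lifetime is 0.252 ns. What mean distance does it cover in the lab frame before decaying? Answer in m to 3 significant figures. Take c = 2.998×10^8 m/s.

γ = 1/√(1 − 0.996²) = 11.192
Dilated lifetime: Δt = γτ₀ = 11.192 × 0.252 ns = 2.8203 ns
d = vΔt = 0.996c × 2.8203 ns = 2.9860×10^8 m/s × 2.8203×10^-9 s = 0.842 m

d ≈ 0.842 m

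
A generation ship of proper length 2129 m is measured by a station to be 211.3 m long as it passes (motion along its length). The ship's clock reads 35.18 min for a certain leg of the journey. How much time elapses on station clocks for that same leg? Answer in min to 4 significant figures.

Δt ≈ 354.5 min

Length contraction ⇒ γ = L₀/L = 2129/211.3 = 10.0757
Time dilation: Δt = γτ₀ = 10.0757 × 35.18 min = 354.5 min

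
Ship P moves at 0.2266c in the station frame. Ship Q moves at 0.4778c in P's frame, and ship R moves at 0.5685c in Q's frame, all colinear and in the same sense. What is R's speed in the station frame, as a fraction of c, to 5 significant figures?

u ≈ 0.88449c

Compose boost 2: (0.4778 + 0.2266)/(1 + 0.4778×0.2266) = 0.70440/1.108269 = 0.6355855
Compose boost 3: (0.5685 + 0.6355855)/(1 + 0.5685×0.6355855) = 1.204085/1.361330 = 0.88449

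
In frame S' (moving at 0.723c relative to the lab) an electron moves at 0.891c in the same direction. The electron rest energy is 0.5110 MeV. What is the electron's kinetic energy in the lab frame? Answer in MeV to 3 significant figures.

K ≈ 2.17 MeV

u_lab = (0.891 + 0.723)/(1 + 0.891×0.723) = 0.981637
γ = 1/√(1 − 0.981637²) = 5.2422
K = (γ − 1)m₀c² = (5.2422 − 1) × 0.5110 = 4.2422 × 0.5110 = 2.17 MeV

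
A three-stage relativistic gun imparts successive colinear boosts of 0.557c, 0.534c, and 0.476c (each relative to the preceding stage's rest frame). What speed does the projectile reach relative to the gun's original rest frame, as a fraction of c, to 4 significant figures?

u ≈ 0.9405c

Compose boost 2: (0.534 + 0.557)/(1 + 0.534×0.557) = 1.091/1.29744 = 0.840888
Compose boost 3: (0.476 + 0.840888)/(1 + 0.476×0.840888) = 1.31689/1.40026 = 0.9405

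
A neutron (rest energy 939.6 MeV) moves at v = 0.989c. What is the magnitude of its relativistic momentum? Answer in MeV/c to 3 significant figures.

γ = 1/√(1 − 0.989²) = 6.7606
p = γβm₀c = 6.7606 × 0.989 × 939.6 MeV/c = 6280 MeV/c

p ≈ 6280 MeV/c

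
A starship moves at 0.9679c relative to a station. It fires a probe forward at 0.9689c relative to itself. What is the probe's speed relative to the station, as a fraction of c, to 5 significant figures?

Relativistic velocity addition: u = (u' + v)/(1 + u'v/c²)
= (0.9689 + 0.9679)/(1 + 0.9689×0.9679) = 1.9368/1.937798 = 0.99948

u ≈ 0.99948c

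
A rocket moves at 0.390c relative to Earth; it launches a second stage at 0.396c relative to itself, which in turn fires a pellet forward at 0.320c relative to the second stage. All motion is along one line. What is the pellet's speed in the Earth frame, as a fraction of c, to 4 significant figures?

Compose boost 2: (0.396 + 0.390)/(1 + 0.396×0.390) = 0.7860/1.15444 = 0.680850
Compose boost 3: (0.320 + 0.680850)/(1 + 0.320×0.680850) = 1.00085/1.21787 = 0.8218

u ≈ 0.8218c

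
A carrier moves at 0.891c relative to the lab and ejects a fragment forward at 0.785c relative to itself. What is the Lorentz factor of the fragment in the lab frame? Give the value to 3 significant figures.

γ ≈ 6.04

u_lab = (0.785 + 0.891)/(1 + 0.785×0.891) = 1.676/1.69944 = 0.986210
γ = 1/√(1 − 0.986210²) = 6.04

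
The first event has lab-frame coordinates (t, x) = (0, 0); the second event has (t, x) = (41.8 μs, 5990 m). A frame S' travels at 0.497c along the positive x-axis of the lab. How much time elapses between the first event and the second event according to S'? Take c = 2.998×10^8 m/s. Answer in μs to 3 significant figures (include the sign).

Δt' ≈ 36.7 μs

γ = 1/√(1 − 0.497²) = 1.1524
Δt' = γ(Δt − vΔx/c²) = 1.1524 × (41.8 μs − 0.497×5990 m / (2.998×10^8 m/s))
= 1.1524 × (31.870 μs) = 36.7 μs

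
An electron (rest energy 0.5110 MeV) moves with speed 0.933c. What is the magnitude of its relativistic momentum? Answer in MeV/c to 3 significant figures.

p ≈ 1.32 MeV/c

γ = 1/√(1 − 0.933²) = 2.7787
p = γβm₀c = 2.7787 × 0.933 × 0.5110 MeV/c = 1.32 MeV/c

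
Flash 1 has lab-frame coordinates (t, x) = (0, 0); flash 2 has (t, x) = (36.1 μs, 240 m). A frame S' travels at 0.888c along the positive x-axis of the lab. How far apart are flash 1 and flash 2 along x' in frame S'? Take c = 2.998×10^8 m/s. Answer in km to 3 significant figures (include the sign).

γ = 1/√(1 − 0.888²) = 2.1747
Δx' = γ(Δx − vΔt) = 2.1747 × (240 m − 0.888×(2.998×10^8 m/s)×36.1×10^-6 s)
= 2.1747 × (-9370.6 m) = -20.4 km

Δx' ≈ -20.4 km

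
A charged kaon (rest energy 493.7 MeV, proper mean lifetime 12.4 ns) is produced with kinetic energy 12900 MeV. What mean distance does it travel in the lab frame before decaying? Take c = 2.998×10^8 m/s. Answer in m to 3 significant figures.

d ≈ 101 m

γ = 1 + K/(m₀c²) = 1 + 12900/493.7 = 27.129
β = √(1 − 1/γ²) = 0.99932
Dilated lifetime: γτ₀ = 27.129 × 12.4 ns = 336.40 ns
d = βc·γτ₀ = 0.99932 × (2.998×10^8 m/s) × 3.3640×10^-7 s = 101 m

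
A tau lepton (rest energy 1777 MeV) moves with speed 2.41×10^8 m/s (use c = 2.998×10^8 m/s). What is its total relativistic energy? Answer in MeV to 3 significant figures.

E ≈ 2990 MeV

β = v/c = 2.41×10^8 / 2.998×10^8 = 0.80387
γ = 1/√(1 − 0.80387²) = 1.6812
E = γm₀c² = 1.6812 × 1777 MeV = 2990 MeV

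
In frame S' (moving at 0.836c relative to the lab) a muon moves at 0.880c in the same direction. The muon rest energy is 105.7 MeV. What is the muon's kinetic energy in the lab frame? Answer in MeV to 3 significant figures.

u_lab = (0.880 + 0.836)/(1 + 0.880×0.836) = 0.988662
γ = 1/√(1 − 0.988662²) = 6.6595
K = (γ − 1)m₀c² = (6.6595 − 1) × 105.7 = 5.6595 × 105.7 = 598 MeV

K ≈ 598 MeV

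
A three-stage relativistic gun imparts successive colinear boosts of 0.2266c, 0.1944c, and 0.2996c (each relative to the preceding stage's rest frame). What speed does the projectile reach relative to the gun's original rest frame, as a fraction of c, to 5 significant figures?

Compose boost 2: (0.1944 + 0.2266)/(1 + 0.1944×0.2266) = 0.42100/1.044051 = 0.4032370
Compose boost 3: (0.2996 + 0.4032370)/(1 + 0.2996×0.4032370) = 0.7028370/1.120810 = 0.62708

u ≈ 0.62708c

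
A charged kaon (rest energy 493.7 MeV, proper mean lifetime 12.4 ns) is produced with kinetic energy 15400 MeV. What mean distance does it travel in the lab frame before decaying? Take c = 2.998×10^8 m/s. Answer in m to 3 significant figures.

d ≈ 120 m

γ = 1 + K/(m₀c²) = 1 + 15400/493.7 = 32.193
β = √(1 − 1/γ²) = 0.99952
Dilated lifetime: γτ₀ = 32.193 × 12.4 ns = 399.19 ns
d = βc·γτ₀ = 0.99952 × (2.998×10^8 m/s) × 3.9919×10^-7 s = 120 m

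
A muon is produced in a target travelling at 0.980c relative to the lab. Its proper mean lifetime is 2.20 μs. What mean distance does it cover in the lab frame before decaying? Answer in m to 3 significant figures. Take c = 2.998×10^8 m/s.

γ = 1/√(1 − 0.980²) = 5.0252
Dilated lifetime: Δt = γτ₀ = 5.0252 × 2.20 μs = 11.055 μs
d = vΔt = 0.980c × 11.055 μs = 2.9380×10^8 m/s × 1.1055×10^-5 s = 3250 m

d ≈ 3250 m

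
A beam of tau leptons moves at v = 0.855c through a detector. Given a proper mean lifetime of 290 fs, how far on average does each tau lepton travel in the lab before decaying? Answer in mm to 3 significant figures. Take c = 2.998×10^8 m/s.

γ = 1/√(1 − 0.855²) = 1.9282
Dilated lifetime: Δt = γτ₀ = 1.9282 × 290 fs = 559.17 fs
d = vΔt = 0.855c × 559.17 fs = 2.5633×10^8 m/s × 5.5917×10^-13 s = 0.143 mm

d ≈ 0.143 mm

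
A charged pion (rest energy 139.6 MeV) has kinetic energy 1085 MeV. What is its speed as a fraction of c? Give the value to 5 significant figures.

β ≈ 0.99348

γ = 1 + K/(m₀c²) = 1 + 1085/139.6 = 8.772206
β = √(1 − 1/γ²) = 0.99348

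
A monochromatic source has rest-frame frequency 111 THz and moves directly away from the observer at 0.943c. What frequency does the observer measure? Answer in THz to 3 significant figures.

f_obs ≈ 19.0 THz

Relativistic Doppler: f_obs = f_src √((1−β)/(1+β))
= 111 × √(0.057000/1.9430) = 111 × 0.17128 = 19.0 THz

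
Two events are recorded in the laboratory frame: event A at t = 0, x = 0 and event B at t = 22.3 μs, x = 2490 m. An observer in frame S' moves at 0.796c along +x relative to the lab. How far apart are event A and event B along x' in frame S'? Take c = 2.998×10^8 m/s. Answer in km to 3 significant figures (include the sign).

γ = 1/√(1 − 0.796²) = 1.6521
Δx' = γ(Δx − vΔt) = 1.6521 × (2490 m − 0.796×(2.998×10^8 m/s)×22.3×10^-6 s)
= 1.6521 × (-2831.7 m) = -4.68 km

Δx' ≈ -4.68 km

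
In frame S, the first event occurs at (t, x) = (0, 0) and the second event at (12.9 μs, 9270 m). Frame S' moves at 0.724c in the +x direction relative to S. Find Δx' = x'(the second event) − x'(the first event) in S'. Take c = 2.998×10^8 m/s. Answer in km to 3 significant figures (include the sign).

Δx' ≈ 9.38 km

γ = 1/√(1 − 0.724²) = 1.4497
Δx' = γ(Δx − vΔt) = 1.4497 × (9270 m − 0.724×(2.998×10^8 m/s)×12.9×10^-6 s)
= 1.4497 × (6470.0 m) = 9.38 km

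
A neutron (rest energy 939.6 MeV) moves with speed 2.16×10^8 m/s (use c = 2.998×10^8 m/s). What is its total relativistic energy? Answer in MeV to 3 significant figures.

β = v/c = 2.16×10^8 / 2.998×10^8 = 0.72048
γ = 1/√(1 − 0.72048²) = 1.4420
E = γm₀c² = 1.4420 × 939.6 MeV = 1350 MeV

E ≈ 1350 MeV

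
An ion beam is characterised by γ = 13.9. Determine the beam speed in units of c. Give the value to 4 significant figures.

β ≈ 0.9974

β = √(1 − 1/γ²) = √(1 − 1/13.9²) = √(0.994824) = 0.9974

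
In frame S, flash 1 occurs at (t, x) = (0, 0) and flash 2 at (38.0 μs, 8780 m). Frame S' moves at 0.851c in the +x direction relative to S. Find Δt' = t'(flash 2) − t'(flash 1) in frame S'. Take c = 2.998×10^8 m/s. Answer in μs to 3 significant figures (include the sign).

Δt' ≈ 24.9 μs

γ = 1/√(1 − 0.851²) = 1.9042
Δt' = γ(Δt − vΔx/c²) = 1.9042 × (38.0 μs − 0.851×8780 m / (2.998×10^8 m/s))
= 1.9042 × (13.077 μs) = 24.9 μs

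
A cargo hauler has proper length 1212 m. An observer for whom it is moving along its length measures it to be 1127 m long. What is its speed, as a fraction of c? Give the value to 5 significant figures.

γ = L₀/L = 1212/1127 = 1.075421
β = √(1 − 1/γ²) = 0.36789

β ≈ 0.36789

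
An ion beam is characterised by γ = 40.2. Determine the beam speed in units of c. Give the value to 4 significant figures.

β = √(1 − 1/γ²) = √(1 − 1/40.2²) = √(0.999381) = 0.9997

β ≈ 0.9997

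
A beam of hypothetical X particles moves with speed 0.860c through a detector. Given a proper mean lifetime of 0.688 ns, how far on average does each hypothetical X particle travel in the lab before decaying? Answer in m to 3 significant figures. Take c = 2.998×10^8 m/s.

d ≈ 0.348 m

γ = 1/√(1 − 0.860²) = 1.9597
Dilated lifetime: Δt = γτ₀ = 1.9597 × 0.688 ns = 1.3482 ns
d = vΔt = 0.860c × 1.3482 ns = 2.5783×10^8 m/s × 1.3482×10^-9 s = 0.348 m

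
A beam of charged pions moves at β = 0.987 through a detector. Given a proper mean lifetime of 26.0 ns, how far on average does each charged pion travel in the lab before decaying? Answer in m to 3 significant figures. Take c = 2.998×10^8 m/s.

d ≈ 47.9 m

γ = 1/√(1 − 0.987²) = 6.2220
Dilated lifetime: Δt = γτ₀ = 6.2220 × 26.0 ns = 161.77 ns
d = vΔt = 0.987c × 161.77 ns = 2.9590×10^8 m/s × 1.6177×10^-7 s = 47.9 m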